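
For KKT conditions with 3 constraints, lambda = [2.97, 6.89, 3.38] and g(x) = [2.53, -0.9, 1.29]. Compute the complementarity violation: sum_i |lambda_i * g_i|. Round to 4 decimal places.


KKT complementary slackness check:
lambda_1 * g_1 = 2.97 * 2.53 = 7.5141
lambda_2 * g_2 = 6.89 * -0.9 = -6.201
lambda_3 * g_3 = 3.38 * 1.29 = 4.3602
Total violation = 7.5141 + 6.201 + 4.3602 = 18.0753


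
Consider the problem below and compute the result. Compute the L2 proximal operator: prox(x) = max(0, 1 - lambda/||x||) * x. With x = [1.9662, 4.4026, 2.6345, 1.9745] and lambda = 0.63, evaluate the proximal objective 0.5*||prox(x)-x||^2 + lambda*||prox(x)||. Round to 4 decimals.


Step 1: Compute ||x||.
||x|| = 5.8385
Step 2: Compute scaling factor.
scale = max(0, 1 - 0.63/5.8385) = 0.8921
Step 3: prox(x) = [1.754, 3.9275, 2.3502, 1.7614]
||prox(x)|| = 5.2085
Step 4: Proximal objective.
0.5*||prox-x||^2 = 0.1985
lambda*||prox|| = 3.2814
Total = 3.4798


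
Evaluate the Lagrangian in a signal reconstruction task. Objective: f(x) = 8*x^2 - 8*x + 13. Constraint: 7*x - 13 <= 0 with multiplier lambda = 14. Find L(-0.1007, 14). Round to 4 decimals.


Step 1: Evaluate f(x).
f(-0.1007) = 8*(-0.1007)^2 - 8*(-0.1007) + 13 = 13.8867
Step 2: Evaluate g(x).
g(-0.1007) = 7*-0.1007 - 13 = -13.7049
Step 3: Compute Lagrangian.
L = 13.8867 + 14*-13.7049 = -177.9819


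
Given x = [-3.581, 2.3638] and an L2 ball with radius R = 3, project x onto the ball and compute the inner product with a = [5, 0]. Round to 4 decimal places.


Step 1: Compute ||x|| (intermediates to 6 decimals).
||x|| = sqrt((-3.581)^2 + 2.3638^2) = 4.290817
Step 2: Project.
Since ||x|| > R, scale = R/||x|| = 3/4.290817 = 0.699168, proj(x) = scale * x
proj(x) = [-2.503721, 1.652693]
Step 3: Dot product.
a^T * proj(x) = 5*(-2.503721) + 0*1.652693 = -12.5186


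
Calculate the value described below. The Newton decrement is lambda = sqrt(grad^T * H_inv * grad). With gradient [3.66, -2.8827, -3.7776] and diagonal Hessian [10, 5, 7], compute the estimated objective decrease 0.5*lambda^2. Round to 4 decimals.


Step 1: H is diagonal, so H^(-1) * g = [0.366, -0.5765, -0.5397].
Step 2: g^T H^(-1) g = sum_i g_i^2 / H_ii
  = (3.66)^2/10 + (-2.8827)^2/5 + (-3.7776)^2/7
  = 1.3396 + 1.662 + 2.0386 = 5.0402
Step 3: Objective decrease = 0.5 * g^T H^(-1) g = 2.5201


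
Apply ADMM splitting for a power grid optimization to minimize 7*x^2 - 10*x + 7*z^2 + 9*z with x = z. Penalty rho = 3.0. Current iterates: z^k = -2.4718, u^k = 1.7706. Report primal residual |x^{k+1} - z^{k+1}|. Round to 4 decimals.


ADMM iteration with rho = 3.0, z^k = -2.4718, u^k = 1.7706
Step 1: x-update.
Minimize 7*x^2 - 10*x + (3.0/2)*(x + 2.4718 + 1.7706)^2
FOC: (2*7 + 3.0)*x = 10 + 3.0*(-2.4718 - 1.7706)
x^{k+1} = -0.1604
Step 2: z-update.
Minimize 7*z^2 + 9*z + (3.0/2)*(-0.1604 - z + 1.7706)^2
FOC: (2*7 + 3.0)*z = -9 + 3.0*(-0.1604 + 1.7706)
z^{k+1} = -0.2453
Step 3: u-update.
u^{k+1} = 1.7706 - 0.1604 + 0.2453 = 1.8554
Step 4: Primal residual = |-0.1604 + 0.2453| = 0.0848


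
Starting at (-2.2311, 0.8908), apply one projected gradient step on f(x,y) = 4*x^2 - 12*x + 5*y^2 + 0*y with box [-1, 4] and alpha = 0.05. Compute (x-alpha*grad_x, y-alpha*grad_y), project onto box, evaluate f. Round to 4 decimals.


Step 1: Compute gradient at (-2.2311, 0.8908).
grad_x = 2*4*-2.2311 - 12 = -29.8488
grad_y = 2*5*0.8908 + 0 = 8.908
Step 2: Gradient step.
x_raw = -2.2311 - 0.05*-29.8488 = -0.7387
y_raw = 0.8908 - 0.05*8.908 = 0.4454
Step 3: Project onto [-1, 4].
x_proj = clip(-0.7387) = -0.7387
y_proj = clip(0.4454) = 0.4454
Step 4: Evaluate f.
f(-0.7387, 0.4454) = 12.0383


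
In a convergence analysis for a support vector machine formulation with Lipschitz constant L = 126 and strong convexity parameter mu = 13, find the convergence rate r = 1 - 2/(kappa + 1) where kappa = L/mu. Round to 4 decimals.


Step 1: Compute the condition number.
kappa = L/mu = 126/13 = 9.6923
Step 2: Compute the convergence rate.
r = 1 - 2/(kappa + 1) = 1 - 2*mu/(L + mu) = (L - mu)/(L + mu) = 113/139 = 0.8129


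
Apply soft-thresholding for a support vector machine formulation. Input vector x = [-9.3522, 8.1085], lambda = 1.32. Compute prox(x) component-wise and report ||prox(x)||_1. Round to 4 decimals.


Soft-thresholding with lambda = 1.32:
prox(-9.3522) = sign(-9.3522)*max(|-9.3522| - 1.32, 0) = -8.0322
prox(8.1085) = sign(8.1085)*max(|8.1085| - 1.32, 0) = 6.7885
prox(x) = [-8.0322, 6.7885]
||prox(x)||_1 = 8.0322 + 6.7885 = 14.8207


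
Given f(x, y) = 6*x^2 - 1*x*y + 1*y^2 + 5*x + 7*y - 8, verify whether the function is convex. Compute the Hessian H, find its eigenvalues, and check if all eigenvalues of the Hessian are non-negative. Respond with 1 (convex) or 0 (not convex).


The Hessian of f(x,y) = 6*x^2 - 1*x*y + 1*y^2 + 5*x + 7*y - 8 is:
H = [[12, -1], [-1, 2]]
Trace = 12 + 2 = 14
Determinant = 12*2 - (-1)^2 = 23
Discriminant = (14)^2 - 4*23 = 104.0
Eigenvalues: lambda_1 = 1.901, lambda_2 = 12.099
The function is convex.

1


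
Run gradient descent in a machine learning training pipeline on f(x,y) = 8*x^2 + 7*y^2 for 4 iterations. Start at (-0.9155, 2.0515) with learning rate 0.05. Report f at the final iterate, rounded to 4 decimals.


Gradient descent on f(x,y) = 8*x^2 + 7*y^2.
Starting point: (-0.9155, 2.0515), alpha = 0.05
Step 1: grad_x = 2*8*-0.9155 = -14.648, grad_y = 2*7*2.0515 = 28.721
  x_1 = -0.9155 - 0.05*-14.648 = -0.1831
  y_1 = 2.0515 - 0.05*28.721 = 0.6155
Step 2: grad_x = 2*8*-0.1831 = -2.9296, grad_y = 2*7*0.6155 = 8.6163
  x_2 = -0.1831 - 0.05*-2.9296 = -0.0366
  y_2 = 0.6155 - 0.05*8.6163 = 0.1846
Step 3: grad_x = 2*8*-0.0366 = -0.5859, grad_y = 2*7*0.1846 = 2.5849
  x_3 = -0.0366 - 0.05*-0.5859 = -0.0073
  y_3 = 0.1846 - 0.05*2.5849 = 0.0554
Step 4: grad_x = 2*8*-0.0073 = -0.1172, grad_y = 2*7*0.0554 = 0.7755
  x_4 = -0.0073 - 0.05*-0.1172 = -0.0015
  y_4 = 0.0554 - 0.05*0.7755 = 0.0166
f(-0.0015, 0.0166) = 8*(-0.0015)^2 + 7*0.0166^2 = 0.002


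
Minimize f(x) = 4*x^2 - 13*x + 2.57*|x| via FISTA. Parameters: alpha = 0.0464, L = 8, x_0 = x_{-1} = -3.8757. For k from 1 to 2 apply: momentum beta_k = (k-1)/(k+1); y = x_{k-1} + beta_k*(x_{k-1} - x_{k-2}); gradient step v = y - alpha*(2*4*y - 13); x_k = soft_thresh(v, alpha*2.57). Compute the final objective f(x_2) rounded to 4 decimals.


FISTA on f(x) = 4*x^2 - 13*x + 2.57*|x|
L = 8, alpha = 0.0464
Iteration 1: beta = 0.0, y = -3.8757 + 0.0*(-3.8757 + 3.8757) = -3.8757
  grad(y) = -44.0056, v = y - alpha*grad = -1.8338
  prox(v) = soft_thresh(-1.8338, 0.1192) = -1.7146
Iteration 2: beta = 0.3333, y = -1.7146 + 0.3333*(-1.7146 + 3.8757) = -0.9942
  grad(y) = -20.9538, v = y - alpha*grad = -0.022
  prox(v) = soft_thresh(-0.022, 0.1192) = 0.0
f(x_2) = 4*0.0^2 - 13*0.0 + 2.57*|0.0| = 0.0


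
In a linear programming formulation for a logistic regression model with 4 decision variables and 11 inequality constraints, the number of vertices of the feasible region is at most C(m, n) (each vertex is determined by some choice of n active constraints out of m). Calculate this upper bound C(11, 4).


Each vertex corresponds to some choice of n active constraints out of m, so the number of vertices is at most C(m, n) = m! / (n!(m-n)!).
m = 11, n = 4
Numerator: 11 * 10 * 9 * 8
Denominator: 4! = 24
C(11, 4) = 330


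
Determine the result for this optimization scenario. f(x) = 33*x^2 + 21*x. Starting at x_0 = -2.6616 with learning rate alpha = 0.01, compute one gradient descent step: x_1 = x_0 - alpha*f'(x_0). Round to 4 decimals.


We compute the gradient at x_0 and apply the update.
f'(x) = 66*x + 21
f'(-2.6616) = 66*-2.6616 + 21 = -154.6656
x_1 = -2.6616 - 0.01*-154.6656 = -1.1149


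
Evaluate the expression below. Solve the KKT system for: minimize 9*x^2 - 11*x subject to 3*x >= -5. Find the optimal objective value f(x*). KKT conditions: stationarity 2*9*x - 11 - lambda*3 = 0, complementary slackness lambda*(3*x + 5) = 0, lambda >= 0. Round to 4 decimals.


Step 1: Try lambda = 0 (constraint inactive).
Stationarity: 2*9*x - 11 = 0
x* = 11/(2*9) = 11/18 = 0.6111 (rounded; the exact value 11/18 is used below)
Check constraint: 3*0.6111 = 1.8333 >= -5 -- satisfied.
Step 2: Compute optimal value.
f(x*) = 9*(11/18)^2 - 11*(11/18) = -3.3611


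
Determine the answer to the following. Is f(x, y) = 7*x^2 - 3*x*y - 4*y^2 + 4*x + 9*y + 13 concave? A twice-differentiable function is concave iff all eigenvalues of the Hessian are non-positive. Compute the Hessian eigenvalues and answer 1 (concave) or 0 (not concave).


The Hessian of f(x,y) = 7*x^2 - 3*x*y - 4*y^2 + 4*x + 9*y + 13 is:
H = [[14, -3], [-3, -8]]
Trace = 14 - 8 = 6
Determinant = 14*-8 - (-3)^2 = -121
Discriminant = (6)^2 - 4*-121 = 520.0
Eigenvalues: lambda_1 = -8.4018, lambda_2 = 14.4018
The function is not concave.

0


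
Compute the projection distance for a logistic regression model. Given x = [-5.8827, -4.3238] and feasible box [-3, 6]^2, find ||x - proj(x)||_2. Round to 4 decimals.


Project each component onto [-3, 6].
clip(-5.8827) = -3.0, clip(-4.3238) = -3.0
Projection = [-3.0, -3.0]
Squared diffs: [8.31, 1.7524]
Distance = sqrt(10.0624) = 3.1721


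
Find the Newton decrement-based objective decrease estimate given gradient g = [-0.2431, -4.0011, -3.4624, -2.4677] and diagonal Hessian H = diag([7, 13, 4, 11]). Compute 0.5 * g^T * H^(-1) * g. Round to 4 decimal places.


Step 1: H is diagonal, so H^(-1) * g = [-0.0347, -0.3078, -0.8656, -0.2243].
Step 2: g^T H^(-1) g = sum_i g_i^2 / H_ii
  = (-0.2431)^2/7 + (-4.0011)^2/13 + (-3.4624)^2/4 + (-2.4677)^2/11
  = 0.0084 + 1.2314 + 2.9971 + 0.5536 = 4.7905
Step 3: Objective decrease = 0.5 * g^T H^(-1) g = 2.3953


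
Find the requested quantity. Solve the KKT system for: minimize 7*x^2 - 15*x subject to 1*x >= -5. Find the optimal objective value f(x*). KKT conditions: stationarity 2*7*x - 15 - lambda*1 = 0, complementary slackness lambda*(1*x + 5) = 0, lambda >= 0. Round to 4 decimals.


Step 1: Try lambda = 0 (constraint inactive).
Stationarity: 2*7*x - 15 = 0
x* = 15/(2*7) = 15/14 = 1.0714 (rounded; the exact value 15/14 is used below)
Check constraint: 1*1.0714 = 1.0714 >= -5 -- satisfied.
Step 2: Compute optimal value.
f(x*) = 7*(15/14)^2 - 15*(15/14) = -8.0357


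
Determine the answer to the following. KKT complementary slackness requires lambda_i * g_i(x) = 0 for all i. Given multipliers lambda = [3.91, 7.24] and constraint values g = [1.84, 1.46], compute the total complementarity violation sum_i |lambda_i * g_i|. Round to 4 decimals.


KKT complementary slackness check:
lambda_1 * g_1 = 3.91 * 1.84 = 7.1944
lambda_2 * g_2 = 7.24 * 1.46 = 10.5704
Total violation = 7.1944 + 10.5704 = 17.7648


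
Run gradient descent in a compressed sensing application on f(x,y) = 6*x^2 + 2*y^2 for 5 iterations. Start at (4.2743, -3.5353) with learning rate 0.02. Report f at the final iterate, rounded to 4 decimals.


Gradient descent on f(x,y) = 6*x^2 + 2*y^2.
Starting point: (4.2743, -3.5353), alpha = 0.02
Step 1: grad_x = 2*6*4.2743 = 51.2916, grad_y = 2*2*-3.5353 = -14.1412
  x_1 = 4.2743 - 0.02*51.2916 = 3.2485
  y_1 = -3.5353 - 0.02*-14.1412 = -3.2525
Step 2: grad_x = 2*6*3.2485 = 38.9816, grad_y = 2*2*-3.2525 = -13.0099
  x_2 = 3.2485 - 0.02*38.9816 = 2.4688
  y_2 = -3.2525 - 0.02*-13.0099 = -2.9923
Step 3: grad_x = 2*6*2.4688 = 29.626, grad_y = 2*2*-2.9923 = -11.9691
  x_3 = 2.4688 - 0.02*29.626 = 1.8763
  y_3 = -2.9923 - 0.02*-11.9691 = -2.7529
Step 4: grad_x = 2*6*1.8763 = 22.5158, grad_y = 2*2*-2.7529 = -11.0116
  x_4 = 1.8763 - 0.02*22.5158 = 1.426
  y_4 = -2.7529 - 0.02*-11.0116 = -2.5327
Step 5: grad_x = 2*6*1.426 = 17.112, grad_y = 2*2*-2.5327 = -10.1307
  x_5 = 1.426 - 0.02*17.112 = 1.0838
  y_5 = -2.5327 - 0.02*-10.1307 = -2.3301
f(1.0838, -2.3301) = 6*1.0838^2 + 2*(-2.3301)^2 = 17.9055


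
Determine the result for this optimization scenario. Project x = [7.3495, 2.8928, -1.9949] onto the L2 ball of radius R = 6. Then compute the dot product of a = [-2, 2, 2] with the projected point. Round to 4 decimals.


Step 1: Compute ||x|| (intermediates to 6 decimals).
||x|| = sqrt(7.3495^2 + 2.8928^2 + (-1.9949)^2) = 8.146353
Step 2: Project.
Since ||x|| > R, scale = R/||x|| = 6/8.146353 = 0.736526, proj(x) = scale * x
proj(x) = [5.413098, 2.130622, -1.469296]
Step 3: Dot product.
a^T * proj(x) = -2*5.413098 + 2*2.130622 + 2*(-1.469296) = -9.5035


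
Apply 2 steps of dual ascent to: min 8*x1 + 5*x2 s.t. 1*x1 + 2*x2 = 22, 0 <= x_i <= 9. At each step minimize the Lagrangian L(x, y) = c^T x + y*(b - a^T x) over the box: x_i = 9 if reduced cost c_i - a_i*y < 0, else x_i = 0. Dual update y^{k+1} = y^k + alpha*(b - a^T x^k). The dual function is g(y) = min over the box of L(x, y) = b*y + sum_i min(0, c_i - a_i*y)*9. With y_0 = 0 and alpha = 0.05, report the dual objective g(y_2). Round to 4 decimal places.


Dual ascent for LP: min 8*x1 + 5*x2, 1*x1 + 2*x2 = 22, 0 <= x_i <= 9
Step 1: y^k = 0.0, reduced costs: (8.0, 5.0)
  x^k = (0.0, 0.0), subgradient = b - a^T x = 22.0
  y^{k+1} = 0.0 + 0.05*22.0 = 1.1
Step 2: y^k = 1.1, reduced costs: (6.9, 2.8)
  x^k = (0.0, 0.0), subgradient = b - a^T x = 22.0
  y^{k+1} = 1.1 + 0.05*22.0 = 2.2
Dual objective at y_2 = 2.2: reduced costs (5.8, 0.6), box minimizer x = (0.0, 0.0)
g(y_2) = b*y + (c1 - a1*y)*x1 + (c2 - a2*y)*x2 = 22*2.2 + 5.8*0.0 + 0.6*0.0 = 48.4 + 0.0 + 0.0 = 48.4


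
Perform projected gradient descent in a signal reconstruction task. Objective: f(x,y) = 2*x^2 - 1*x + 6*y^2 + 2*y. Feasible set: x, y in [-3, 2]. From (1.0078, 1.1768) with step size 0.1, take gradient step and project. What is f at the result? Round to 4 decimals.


Step 1: Compute gradient at (1.0078, 1.1768).
grad_x = 2*2*1.0078 - 1 = 3.0312
grad_y = 2*6*1.1768 + 2 = 16.1216
Step 2: Gradient step.
x_raw = 1.0078 - 0.1*3.0312 = 0.7047
y_raw = 1.1768 - 0.1*16.1216 = -0.4354
Step 3: Project onto [-3, 2].
x_proj = clip(0.7047) = 0.7047
y_proj = clip(-0.4354) = -0.4354
Step 4: Evaluate f.
f(0.7047, -0.4354) = 0.555


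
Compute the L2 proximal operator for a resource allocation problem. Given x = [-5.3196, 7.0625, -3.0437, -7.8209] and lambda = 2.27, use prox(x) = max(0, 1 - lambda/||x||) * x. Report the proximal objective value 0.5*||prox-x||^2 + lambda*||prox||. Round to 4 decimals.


Step 1: Compute ||x||.
||x|| = 12.1905
Step 2: Compute scaling factor.
scale = max(0, 1 - 2.27/12.1905) = 0.8138
Step 3: prox(x) = [-4.329, 5.7474, -2.4769, -6.3646]
||prox(x)|| = 9.9205
Step 4: Proximal objective.
0.5*||prox-x||^2 = 2.5765
lambda*||prox|| = 22.5195
Total = 25.0959


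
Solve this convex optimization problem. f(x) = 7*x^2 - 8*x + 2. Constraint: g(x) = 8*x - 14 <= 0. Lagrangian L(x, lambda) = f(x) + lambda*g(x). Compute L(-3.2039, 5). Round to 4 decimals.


Step 1: Evaluate f(x).
f(-3.2039) = 7*(-3.2039)^2 - 8*(-3.2039) + 2 = 99.486
Step 2: Evaluate g(x).
g(-3.2039) = 8*-3.2039 - 14 = -39.6312
Step 3: Compute Lagrangian.
L = 99.486 + 5*-39.6312 = -98.67


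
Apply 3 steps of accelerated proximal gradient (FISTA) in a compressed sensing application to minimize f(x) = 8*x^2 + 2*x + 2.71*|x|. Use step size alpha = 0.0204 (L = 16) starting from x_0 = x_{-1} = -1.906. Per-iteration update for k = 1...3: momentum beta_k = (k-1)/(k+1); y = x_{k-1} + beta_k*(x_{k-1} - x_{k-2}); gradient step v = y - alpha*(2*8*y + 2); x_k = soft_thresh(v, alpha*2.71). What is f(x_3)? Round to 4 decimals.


FISTA on f(x) = 8*x^2 + 2*x + 2.71*|x|
L = 16, alpha = 0.0204
Iteration 1: beta = 0.0, y = -1.906 + 0.0*(-1.906 + 1.906) = -1.906
  grad(y) = -28.496, v = y - alpha*grad = -1.3247
  prox(v) = soft_thresh(-1.3247, 0.0553) = -1.2694
Iteration 2: beta = 0.3333, y = -1.2694 + 0.3333*(-1.2694 + 1.906) = -1.0572
  grad(y) = -14.9151, v = y - alpha*grad = -0.7529
  prox(v) = soft_thresh(-0.7529, 0.0553) = -0.6976
Iteration 3: beta = 0.5, y = -0.6976 + 0.5*(-0.6976 + 1.2694) = -0.4118
  grad(y) = -4.5883, v = y - alpha*grad = -0.3182
  prox(v) = soft_thresh(-0.3182, 0.0553) = -0.2629
f(x_3) = 8*(-0.2629)^2 + 2*(-0.2629) + 2.71*|-0.2629| = 0.7395


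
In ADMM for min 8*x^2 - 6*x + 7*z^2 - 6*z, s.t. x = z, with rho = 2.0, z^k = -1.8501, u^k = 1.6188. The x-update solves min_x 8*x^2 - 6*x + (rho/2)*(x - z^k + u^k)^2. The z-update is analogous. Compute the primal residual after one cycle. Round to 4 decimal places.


ADMM iteration with rho = 2.0, z^k = -1.8501, u^k = 1.6188
Step 1: x-update.
Minimize 8*x^2 - 6*x + (2.0/2)*(x + 1.8501 + 1.6188)^2
FOC: (2*8 + 2.0)*x = 6 + 2.0*(-1.8501 - 1.6188)
x^{k+1} = -0.0521
Step 2: z-update.
Minimize 7*z^2 - 6*z + (2.0/2)*(-0.0521 - z + 1.6188)^2
FOC: (2*7 + 2.0)*z = 6 + 2.0*(-0.0521 + 1.6188)
z^{k+1} = 0.5708
Step 3: u-update.
u^{k+1} = 1.6188 - 0.0521 - 0.5708 = 0.9959
Step 4: Primal residual = |-0.0521 - 0.5708| = 0.6229


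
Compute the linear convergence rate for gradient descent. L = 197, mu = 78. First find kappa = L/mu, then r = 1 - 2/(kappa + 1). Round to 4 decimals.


Step 1: Compute the condition number.
kappa = L/mu = 197/78 = 2.5256
Step 2: Compute the convergence rate.
r = 1 - 2/(kappa + 1) = 1 - 2*mu/(L + mu) = (L - mu)/(L + mu) = 119/275 = 0.4327


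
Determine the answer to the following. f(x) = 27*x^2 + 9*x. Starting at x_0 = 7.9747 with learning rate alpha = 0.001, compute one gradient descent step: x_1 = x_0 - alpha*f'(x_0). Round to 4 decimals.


We compute the gradient at x_0 and apply the update.
f'(x) = 54*x + 9
f'(7.9747) = 54*7.9747 + 9 = 439.6338
x_1 = 7.9747 - 0.001*439.6338 = 7.5351


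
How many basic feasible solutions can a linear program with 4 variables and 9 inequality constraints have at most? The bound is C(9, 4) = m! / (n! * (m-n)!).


Each vertex corresponds to some choice of n active constraints out of m, so the number of vertices is at most C(m, n) = m! / (n!(m-n)!).
m = 9, n = 4
Numerator: 9 * 8 * 7 * 6
Denominator: 4! = 24
C(9, 4) = 126


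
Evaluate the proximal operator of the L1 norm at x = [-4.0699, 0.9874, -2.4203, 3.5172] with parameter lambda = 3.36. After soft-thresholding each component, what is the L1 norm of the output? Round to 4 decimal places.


Soft-thresholding with lambda = 3.36:
prox(-4.0699) = sign(-4.0699)*max(|-4.0699| - 3.36, 0) = -0.7099
prox(0.9874) = sign(0.9874)*max(|0.9874| - 3.36, 0) = 0.0
prox(-2.4203) = sign(-2.4203)*max(|-2.4203| - 3.36, 0) = 0.0
prox(3.5172) = sign(3.5172)*max(|3.5172| - 3.36, 0) = 0.1572
prox(x) = [-0.7099, 0.0, 0.0, 0.1572]
||prox(x)||_1 = 0.7099 + 0.0 + 0.0 + 0.1572 = 0.8671


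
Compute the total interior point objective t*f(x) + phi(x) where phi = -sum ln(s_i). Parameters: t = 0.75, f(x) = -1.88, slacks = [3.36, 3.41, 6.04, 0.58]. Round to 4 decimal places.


Step 1: Compute log-barrier.
ln values: [1.2119, 1.2267, 1.7984, -0.5447]
phi = -(1.2119 + 1.2267 + 1.7984 - 0.5447) = -3.6923
Step 2: Compute augmented objective.
t*f(x) = 0.75*-1.88 = -1.41
Total = -1.41 - 3.6923 = -5.1023


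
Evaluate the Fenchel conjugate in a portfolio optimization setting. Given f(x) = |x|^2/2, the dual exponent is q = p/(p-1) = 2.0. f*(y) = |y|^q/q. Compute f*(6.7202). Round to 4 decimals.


The conjugate exponent q satisfies 1/p + 1/q = 1.
p = 2, so q = 2/(2 - 1) = 2.0
|y|^q = 6.7202^2.0 = 45.1611
f*(6.7202) = 45.1611 / 2.0 = 22.5805


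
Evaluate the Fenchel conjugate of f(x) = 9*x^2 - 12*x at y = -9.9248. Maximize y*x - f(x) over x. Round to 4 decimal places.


f*(y) = sup_x {y*x - a*x^2 - b*x} = sup_x {(y-b)*x - a*x^2}
FOC: (y - b) - 2a*x = 0 => x* = (y - b)/(2a)
x* = (-9.9248 + 12)/(2*9) = 0.1153
f*(-9.9248) = (y-b)^2/(4a) = (-9.9248 + 12)^2/(4*9)
= 4.3065/36 = 0.1196


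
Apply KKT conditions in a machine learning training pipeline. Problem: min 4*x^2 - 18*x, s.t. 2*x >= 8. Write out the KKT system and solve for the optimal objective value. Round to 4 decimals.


Step 1: Try lambda = 0 (constraint inactive).
x_unc = 18/(2*4) = 2.25
Check: 2*2.25 = 4.5 < 8 -- violated!
Step 2: Constraint must be active: 2*x = 8
x* = 8/2 = 4.0
lambda = (2*4*4.0 - 18)/2 = 7.0
Step 3: Compute optimal value.
f(x*) = 4*4.0^2 - 18*4.0 = -8.0


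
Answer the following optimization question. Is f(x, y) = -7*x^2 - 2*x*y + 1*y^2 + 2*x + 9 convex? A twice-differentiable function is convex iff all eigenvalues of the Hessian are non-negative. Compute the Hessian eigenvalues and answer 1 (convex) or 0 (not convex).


The Hessian of f(x,y) = -7*x^2 - 2*x*y + 1*y^2 + 2*x + 9 is:
H = [[-14, -2], [-2, 2]]
Trace = -14 + 2 = -12
Determinant = -14*2 - (-2)^2 = -32
Discriminant = (-12)^2 - 4*-32 = 272.0
Eigenvalues: lambda_1 = -14.2462, lambda_2 = 2.2462
The function is not convex.

0


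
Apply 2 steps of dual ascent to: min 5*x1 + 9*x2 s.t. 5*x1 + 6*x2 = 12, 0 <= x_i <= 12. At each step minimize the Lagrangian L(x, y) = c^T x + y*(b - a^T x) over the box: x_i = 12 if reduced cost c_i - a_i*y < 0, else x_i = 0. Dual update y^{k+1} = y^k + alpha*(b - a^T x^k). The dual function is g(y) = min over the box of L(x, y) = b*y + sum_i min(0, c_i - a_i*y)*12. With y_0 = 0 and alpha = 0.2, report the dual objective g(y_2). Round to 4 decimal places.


Dual ascent for LP: min 5*x1 + 9*x2, 5*x1 + 6*x2 = 12, 0 <= x_i <= 12
Step 1: y^k = 0.0, reduced costs: (5.0, 9.0)
  x^k = (0.0, 0.0), subgradient = b - a^T x = 12.0
  y^{k+1} = 0.0 + 0.2*12.0 = 2.4
Step 2: y^k = 2.4, reduced costs: (-7.0, -5.4)
  x^k = (12.0, 12.0), subgradient = b - a^T x = -120.0
  y^{k+1} = 2.4 + 0.2*-120.0 = -21.6
Dual objective at y_2 = -21.6: reduced costs (113.0, 138.6), box minimizer x = (0.0, 0.0)
g(y_2) = b*y + (c1 - a1*y)*x1 + (c2 - a2*y)*x2 = 12*(-21.6) + 113.0*0.0 + 138.6*0.0 = -259.2 + 0.0 + 0.0 = -259.2


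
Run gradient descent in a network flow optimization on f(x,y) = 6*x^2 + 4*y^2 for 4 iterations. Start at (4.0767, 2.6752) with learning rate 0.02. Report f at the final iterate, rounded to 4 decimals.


Gradient descent on f(x,y) = 6*x^2 + 4*y^2.
Starting point: (4.0767, 2.6752), alpha = 0.02
Step 1: grad_x = 2*6*4.0767 = 48.9204, grad_y = 2*4*2.6752 = 21.4016
  x_1 = 4.0767 - 0.02*48.9204 = 3.0983
  y_1 = 2.6752 - 0.02*21.4016 = 2.2472
Step 2: grad_x = 2*6*3.0983 = 37.1795, grad_y = 2*4*2.2472 = 17.9773
  x_2 = 3.0983 - 0.02*37.1795 = 2.3547
  y_2 = 2.2472 - 0.02*17.9773 = 1.8876
Step 3: grad_x = 2*6*2.3547 = 28.2564, grad_y = 2*4*1.8876 = 15.101
  x_3 = 2.3547 - 0.02*28.2564 = 1.7896
  y_3 = 1.8876 - 0.02*15.101 = 1.5856
Step 4: grad_x = 2*6*1.7896 = 21.4749, grad_y = 2*4*1.5856 = 12.6848
  x_4 = 1.7896 - 0.02*21.4749 = 1.3601
  y_4 = 1.5856 - 0.02*12.6848 = 1.3319
f(1.3601, 1.3319) = 6*1.3601^2 + 4*1.3319^2 = 18.1947


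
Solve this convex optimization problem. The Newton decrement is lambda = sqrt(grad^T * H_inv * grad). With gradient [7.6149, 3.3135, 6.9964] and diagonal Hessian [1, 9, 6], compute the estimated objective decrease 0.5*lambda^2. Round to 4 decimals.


Step 1: H is diagonal, so H^(-1) * g = [7.6149, 0.3682, 1.1661].
Step 2: g^T H^(-1) g = sum_i g_i^2 / H_ii
  = (7.6149)^2/1 + (3.3135)^2/9 + (6.9964)^2/6
  = 57.9867 + 1.2199 + 8.1583 = 67.3649
Step 3: Objective decrease = 0.5 * g^T H^(-1) g = 33.6824


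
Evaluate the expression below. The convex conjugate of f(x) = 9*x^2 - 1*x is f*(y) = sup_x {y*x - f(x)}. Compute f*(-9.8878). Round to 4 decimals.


f*(y) = sup_x {y*x - a*x^2 - b*x} = sup_x {(y-b)*x - a*x^2}
FOC: (y - b) - 2a*x = 0 => x* = (y - b)/(2a)
x* = (-9.8878 + 1)/(2*9) = -0.4938
f*(-9.8878) = (y-b)^2/(4a) = (-9.8878 + 1)^2/(4*9)
= 78.993/36 = 2.1942


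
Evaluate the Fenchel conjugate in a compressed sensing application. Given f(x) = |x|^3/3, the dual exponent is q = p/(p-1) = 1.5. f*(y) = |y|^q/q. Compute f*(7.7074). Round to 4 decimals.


The conjugate exponent q satisfies 1/p + 1/q = 1.
p = 3, so q = 3/(3 - 1) = 1.5
|y|^q = 7.7074^1.5 = 21.3974
f*(7.7074) = 21.3974 / 1.5 = 14.265


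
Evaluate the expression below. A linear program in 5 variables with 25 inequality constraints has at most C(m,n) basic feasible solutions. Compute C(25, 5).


Each vertex corresponds to some choice of n active constraints out of m, so the number of vertices is at most C(m, n) = m! / (n!(m-n)!).
m = 25, n = 5
Numerator: 25 * 24 * 23 * 22 * 21
Denominator: 5! = 120
C(25, 5) = 53130


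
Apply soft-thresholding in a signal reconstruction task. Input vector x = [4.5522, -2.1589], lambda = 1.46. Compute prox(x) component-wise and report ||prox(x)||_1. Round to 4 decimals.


Soft-thresholding with lambda = 1.46:
prox(4.5522) = sign(4.5522)*max(|4.5522| - 1.46, 0) = 3.0922
prox(-2.1589) = sign(-2.1589)*max(|-2.1589| - 1.46, 0) = -0.6989
prox(x) = [3.0922, -0.6989]
||prox(x)||_1 = 3.0922 + 0.6989 = 3.7911


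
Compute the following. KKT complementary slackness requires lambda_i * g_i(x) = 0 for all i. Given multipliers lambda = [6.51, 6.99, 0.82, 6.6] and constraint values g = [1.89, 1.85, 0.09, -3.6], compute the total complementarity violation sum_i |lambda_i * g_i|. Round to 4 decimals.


KKT complementary slackness check:
lambda_1 * g_1 = 6.51 * 1.89 = 12.3039
lambda_2 * g_2 = 6.99 * 1.85 = 12.9315
lambda_3 * g_3 = 0.82 * 0.09 = 0.0738
lambda_4 * g_4 = 6.6 * -3.6 = -23.76
Total violation = 12.3039 + 12.9315 + 0.0738 + 23.76 = 49.0692


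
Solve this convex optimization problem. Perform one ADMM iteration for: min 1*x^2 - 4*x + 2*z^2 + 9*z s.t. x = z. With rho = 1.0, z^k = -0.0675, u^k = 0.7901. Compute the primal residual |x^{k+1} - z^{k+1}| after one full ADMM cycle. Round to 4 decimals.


ADMM iteration with rho = 1.0, z^k = -0.0675, u^k = 0.7901
Step 1: x-update.
Minimize 1*x^2 - 4*x + (1.0/2)*(x + 0.0675 + 0.7901)^2
FOC: (2*1 + 1.0)*x = 4 + 1.0*(-0.0675 - 0.7901)
x^{k+1} = 1.0475
Step 2: z-update.
Minimize 2*z^2 + 9*z + (1.0/2)*(1.0475 - z + 0.7901)^2
FOC: (2*2 + 1.0)*z = -9 + 1.0*(1.0475 + 0.7901)
z^{k+1} = -1.4325
Step 3: u-update.
u^{k+1} = 0.7901 + 1.0475 + 1.4325 = 3.2701
Step 4: Primal residual = |1.0475 + 1.4325| = 2.48


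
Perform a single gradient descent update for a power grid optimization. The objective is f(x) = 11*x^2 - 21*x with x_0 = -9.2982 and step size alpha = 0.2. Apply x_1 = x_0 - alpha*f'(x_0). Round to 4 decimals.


We compute the gradient at x_0 and apply the update.
f'(x) = 22*x - 21
f'(-9.2982) = 22*-9.2982 - 21 = -225.5604
x_1 = -9.2982 - 0.2*-225.5604 = 35.8139


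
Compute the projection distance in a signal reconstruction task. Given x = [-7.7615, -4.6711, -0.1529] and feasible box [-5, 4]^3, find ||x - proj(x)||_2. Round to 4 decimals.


Project each component onto [-5, 4].
clip(-7.7615) = -5.0, clip(-4.6711) = -4.6711, clip(-0.1529) = -0.1529
Projection = [-5.0, -4.6711, -0.1529]
Squared diffs: [7.6259, 0.0, 0.0]
Distance = sqrt(7.6259) = 2.7615


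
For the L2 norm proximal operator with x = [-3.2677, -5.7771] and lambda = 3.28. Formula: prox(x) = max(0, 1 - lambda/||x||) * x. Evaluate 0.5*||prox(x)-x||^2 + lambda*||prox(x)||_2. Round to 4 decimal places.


Step 1: Compute ||x||.
||x|| = 6.6372
Step 2: Compute scaling factor.
scale = max(0, 1 - 3.28/6.6372) = 0.5058
Step 3: prox(x) = [-1.6529, -2.9222]
||prox(x)|| = 3.3572
Step 4: Proximal objective.
0.5*||prox-x||^2 = 5.3792
lambda*||prox|| = 11.0116
Total = 16.3909


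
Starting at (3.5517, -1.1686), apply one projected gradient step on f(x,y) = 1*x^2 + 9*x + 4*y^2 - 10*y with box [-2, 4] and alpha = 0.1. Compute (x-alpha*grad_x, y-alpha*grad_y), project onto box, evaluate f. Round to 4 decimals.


Step 1: Compute gradient at (3.5517, -1.1686).
grad_x = 2*1*3.5517 + 9 = 16.1034
grad_y = 2*4*-1.1686 - 10 = -19.3488
Step 2: Gradient step.
x_raw = 3.5517 - 0.1*16.1034 = 1.9414
y_raw = -1.1686 - 0.1*-19.3488 = 0.7663
Step 3: Project onto [-2, 4].
x_proj = clip(1.9414) = 1.9414
y_proj = clip(0.7663) = 0.7663
Step 4: Evaluate f.
f(1.9414, 0.7663) = 15.9271


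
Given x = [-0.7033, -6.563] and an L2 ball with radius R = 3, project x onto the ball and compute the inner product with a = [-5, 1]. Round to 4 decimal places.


Step 1: Compute ||x|| (intermediates to 6 decimals).
||x|| = sqrt((-0.7033)^2 + (-6.563)^2) = 6.600576
Step 2: Project.
Since ||x|| > R, scale = R/||x|| = 3/6.600576 = 0.454506, proj(x) = scale * x
proj(x) = [-0.319654, -2.982923]
Step 3: Dot product.
a^T * proj(x) = -5*(-0.319654) + 1*(-2.982923) = -1.3847


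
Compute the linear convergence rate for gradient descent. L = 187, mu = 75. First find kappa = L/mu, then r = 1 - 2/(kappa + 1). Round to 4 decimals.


Step 1: Compute the condition number.
kappa = L/mu = 187/75 = 2.4933
Step 2: Compute the convergence rate.
r = 1 - 2/(kappa + 1) = 1 - 2*mu/(L + mu) = (L - mu)/(L + mu) = 112/262 = 0.4275


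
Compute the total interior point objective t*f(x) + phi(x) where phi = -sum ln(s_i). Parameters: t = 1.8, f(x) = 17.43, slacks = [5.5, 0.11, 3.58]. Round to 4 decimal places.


Step 1: Compute log-barrier.
ln values: [1.7047, -2.2073, 1.2754]
phi = -(1.7047 - 2.2073 + 1.2754) = -0.7728
Step 2: Compute augmented objective.
t*f(x) = 1.8*17.43 = 31.374
Total = 31.374 - 0.7728 = 30.6012


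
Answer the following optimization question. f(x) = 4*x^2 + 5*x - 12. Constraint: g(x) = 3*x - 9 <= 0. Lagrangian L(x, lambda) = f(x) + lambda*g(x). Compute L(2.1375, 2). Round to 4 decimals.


Step 1: Evaluate f(x).
f(2.1375) = 4*2.1375^2 + 5*2.1375 - 12 = 16.9631
Step 2: Evaluate g(x).
g(2.1375) = 3*2.1375 - 9 = -2.5875
Step 3: Compute Lagrangian.
L = 16.9631 + 2*-2.5875 = 11.7881


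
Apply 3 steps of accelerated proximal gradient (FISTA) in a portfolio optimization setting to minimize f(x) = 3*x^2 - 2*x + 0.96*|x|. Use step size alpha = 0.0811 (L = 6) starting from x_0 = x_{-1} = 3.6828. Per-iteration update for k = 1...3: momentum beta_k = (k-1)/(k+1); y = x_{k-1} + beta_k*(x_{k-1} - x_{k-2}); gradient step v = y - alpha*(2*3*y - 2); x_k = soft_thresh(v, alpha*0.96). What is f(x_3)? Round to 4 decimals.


FISTA on f(x) = 3*x^2 - 2*x + 0.96*|x|
L = 6, alpha = 0.0811
Iteration 1: beta = 0.0, y = 3.6828 + 0.0*(3.6828 - 3.6828) = 3.6828
  grad(y) = 20.0968, v = y - alpha*grad = 2.0529
  prox(v) = soft_thresh(2.0529, 0.0779) = 1.9751
Iteration 2: beta = 0.3333, y = 1.9751 + 0.3333*(1.9751 - 3.6828) = 1.4059
  grad(y) = 6.4351, v = y - alpha*grad = 0.884
  prox(v) = soft_thresh(0.884, 0.0779) = 0.8061
Iteration 3: beta = 0.5, y = 0.8061 + 0.5*(0.8061 - 1.9751) = 0.2216
  grad(y) = -0.6703, v = y - alpha*grad = 0.276
  prox(v) = soft_thresh(0.276, 0.0779) = 0.1981
f(x_3) = 3*0.1981^2 - 2*0.1981 + 0.96*|0.1981| = -0.0883


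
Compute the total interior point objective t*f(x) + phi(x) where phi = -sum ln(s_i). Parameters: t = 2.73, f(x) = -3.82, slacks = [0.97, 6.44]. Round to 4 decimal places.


Step 1: Compute log-barrier.
ln values: [-0.0305, 1.8625]
phi = -(-0.0305 + 1.8625) = -1.8321
Step 2: Compute augmented objective.
t*f(x) = 2.73*-3.82 = -10.4286
Total = -10.4286 - 1.8321 = -12.2607


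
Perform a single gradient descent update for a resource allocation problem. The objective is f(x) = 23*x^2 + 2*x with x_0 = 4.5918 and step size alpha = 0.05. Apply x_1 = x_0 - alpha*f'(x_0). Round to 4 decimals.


We compute the gradient at x_0 and apply the update.
f'(x) = 46*x + 2
f'(4.5918) = 46*4.5918 + 2 = 213.2228
x_1 = 4.5918 - 0.05*213.2228 = -6.0693


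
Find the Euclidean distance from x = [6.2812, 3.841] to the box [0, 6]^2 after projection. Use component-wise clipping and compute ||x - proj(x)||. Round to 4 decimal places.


Project each component onto [0, 6].
clip(6.2812) = 6.0, clip(3.841) = 3.841
Projection = [6.0, 3.841]
Squared diffs: [0.0791, 0.0]
Distance = sqrt(0.0791) = 0.2812


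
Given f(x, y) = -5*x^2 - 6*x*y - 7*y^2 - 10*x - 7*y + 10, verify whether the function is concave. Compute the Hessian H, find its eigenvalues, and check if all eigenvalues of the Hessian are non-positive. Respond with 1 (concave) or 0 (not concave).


The Hessian of f(x,y) = -5*x^2 - 6*x*y - 7*y^2 - 10*x - 7*y + 10 is:
H = [[-10, -6], [-6, -14]]
Trace = -10 - 14 = -24
Determinant = -10*-14 - (-6)^2 = 104
Discriminant = (-24)^2 - 4*104 = 160.0
Eigenvalues: lambda_1 = -18.3246, lambda_2 = -5.6754
The function is concave.

1


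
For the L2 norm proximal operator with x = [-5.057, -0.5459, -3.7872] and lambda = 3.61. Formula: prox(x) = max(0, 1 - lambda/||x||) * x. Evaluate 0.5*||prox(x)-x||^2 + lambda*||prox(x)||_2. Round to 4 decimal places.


Step 1: Compute ||x||.
||x|| = 6.3415
Step 2: Compute scaling factor.
scale = max(0, 1 - 3.61/6.3415) = 0.4307
Step 3: prox(x) = [-2.1782, -0.2351, -1.6313]
||prox(x)|| = 2.7315
Step 4: Proximal objective.
0.5*||prox-x||^2 = 6.5161
lambda*||prox|| = 9.8607
Total = 16.3766


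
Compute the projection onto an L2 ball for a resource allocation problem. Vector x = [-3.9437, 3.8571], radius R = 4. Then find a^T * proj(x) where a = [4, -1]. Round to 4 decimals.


Step 1: Compute ||x|| (intermediates to 6 decimals).
||x|| = sqrt((-3.9437)^2 + 3.8571^2) = 5.516338
Step 2: Project.
Since ||x|| > R, scale = R/||x|| = 4/5.516338 = 0.725119, proj(x) = scale * x
proj(x) = [-2.859652, 2.796856]
Step 3: Dot product.
a^T * proj(x) = 4*(-2.859652) - 1*2.796856 = -14.2355


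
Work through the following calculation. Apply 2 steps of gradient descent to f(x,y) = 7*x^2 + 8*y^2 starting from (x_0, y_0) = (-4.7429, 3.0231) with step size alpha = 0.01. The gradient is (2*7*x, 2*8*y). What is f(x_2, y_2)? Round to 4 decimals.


Gradient descent on f(x,y) = 7*x^2 + 8*y^2.
Starting point: (-4.7429, 3.0231), alpha = 0.01
Step 1: grad_x = 2*7*-4.7429 = -66.4006, grad_y = 2*8*3.0231 = 48.3696
  x_1 = -4.7429 - 0.01*-66.4006 = -4.0789
  y_1 = 3.0231 - 0.01*48.3696 = 2.5394
Step 2: grad_x = 2*7*-4.0789 = -57.1045, grad_y = 2*8*2.5394 = 40.6305
  x_2 = -4.0789 - 0.01*-57.1045 = -3.5078
  y_2 = 2.5394 - 0.01*40.6305 = 2.1331
f(-3.5078, 2.1331) = 7*(-3.5078)^2 + 8*2.1331^2 = 122.5359


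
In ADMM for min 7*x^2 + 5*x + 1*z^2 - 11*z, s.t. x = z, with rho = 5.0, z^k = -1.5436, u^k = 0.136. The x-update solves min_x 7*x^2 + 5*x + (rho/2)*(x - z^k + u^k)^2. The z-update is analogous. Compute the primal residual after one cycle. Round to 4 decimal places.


ADMM iteration with rho = 5.0, z^k = -1.5436, u^k = 0.136
Step 1: x-update.
Minimize 7*x^2 + 5*x + (5.0/2)*(x + 1.5436 + 0.136)^2
FOC: (2*7 + 5.0)*x = -5 + 5.0*(-1.5436 - 0.136)
x^{k+1} = -0.7052
Step 2: z-update.
Minimize 1*z^2 - 11*z + (5.0/2)*(-0.7052 - z + 0.136)^2
FOC: (2*1 + 5.0)*z = 11 + 5.0*(-0.7052 + 0.136)
z^{k+1} = 1.1649
Step 3: u-update.
u^{k+1} = 0.136 - 0.7052 - 1.1649 = -1.734
Step 4: Primal residual = |-0.7052 - 1.1649| = 1.87


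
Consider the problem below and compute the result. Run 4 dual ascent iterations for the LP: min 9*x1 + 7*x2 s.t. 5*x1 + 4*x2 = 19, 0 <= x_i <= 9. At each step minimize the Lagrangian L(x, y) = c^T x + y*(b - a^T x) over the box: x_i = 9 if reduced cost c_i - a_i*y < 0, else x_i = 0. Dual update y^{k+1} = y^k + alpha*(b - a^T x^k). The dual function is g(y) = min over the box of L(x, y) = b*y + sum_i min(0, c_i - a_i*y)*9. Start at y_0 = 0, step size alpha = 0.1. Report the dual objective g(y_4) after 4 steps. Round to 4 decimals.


Dual ascent for LP: min 9*x1 + 7*x2, 5*x1 + 4*x2 = 19, 0 <= x_i <= 9
Step 1: y^k = 0.0, reduced costs: (9.0, 7.0)
  x^k = (0.0, 0.0), subgradient = b - a^T x = 19.0
  y^{k+1} = 0.0 + 0.1*19.0 = 1.9
Step 2: y^k = 1.9, reduced costs: (-0.5, -0.6)
  x^k = (9.0, 9.0), subgradient = b - a^T x = -62.0
  y^{k+1} = 1.9 + 0.1*-62.0 = -4.3
Step 3: y^k = -4.3, reduced costs: (30.5, 24.2)
  x^k = (0.0, 0.0), subgradient = b - a^T x = 19.0
  y^{k+1} = -4.3 + 0.1*19.0 = -2.4
Step 4: y^k = -2.4, reduced costs: (21.0, 16.6)
  x^k = (0.0, 0.0), subgradient = b - a^T x = 19.0
  y^{k+1} = -2.4 + 0.1*19.0 = -0.5
Dual objective at y_4 = -0.5: reduced costs (11.5, 9.0), box minimizer x = (0.0, 0.0)
g(y_4) = b*y + (c1 - a1*y)*x1 + (c2 - a2*y)*x2 = 19*(-0.5) + 11.5*0.0 + 9.0*0.0 = -9.5 + 0.0 + 0.0 = -9.5


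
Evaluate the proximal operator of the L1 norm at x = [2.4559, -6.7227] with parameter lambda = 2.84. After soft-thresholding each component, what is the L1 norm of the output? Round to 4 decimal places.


Soft-thresholding with lambda = 2.84:
prox(2.4559) = sign(2.4559)*max(|2.4559| - 2.84, 0) = 0.0
prox(-6.7227) = sign(-6.7227)*max(|-6.7227| - 2.84, 0) = -3.8827
prox(x) = [0.0, -3.8827]
||prox(x)||_1 = 0.0 + 3.8827 = 3.8827


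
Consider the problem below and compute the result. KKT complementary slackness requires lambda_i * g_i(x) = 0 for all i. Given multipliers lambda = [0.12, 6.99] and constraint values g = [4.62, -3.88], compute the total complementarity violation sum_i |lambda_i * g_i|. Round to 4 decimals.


KKT complementary slackness check:
lambda_1 * g_1 = 0.12 * 4.62 = 0.5544
lambda_2 * g_2 = 6.99 * -3.88 = -27.1212
Total violation = 0.5544 + 27.1212 = 27.6756


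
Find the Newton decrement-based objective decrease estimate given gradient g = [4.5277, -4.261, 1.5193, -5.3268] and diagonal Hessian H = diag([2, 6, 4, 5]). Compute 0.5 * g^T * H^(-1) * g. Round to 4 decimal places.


Step 1: H is diagonal, so H^(-1) * g = [2.2639, -0.7102, 0.3798, -1.0654].
Step 2: g^T H^(-1) g = sum_i g_i^2 / H_ii
  = (4.5277)^2/2 + (-4.261)^2/6 + (1.5193)^2/4 + (-5.3268)^2/5
  = 10.25 + 3.026 + 0.5771 + 5.675 = 19.5281
Step 3: Objective decrease = 0.5 * g^T H^(-1) g = 9.764


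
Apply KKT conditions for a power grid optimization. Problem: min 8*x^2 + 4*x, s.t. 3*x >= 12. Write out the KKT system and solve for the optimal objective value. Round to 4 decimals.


Step 1: Try lambda = 0 (constraint inactive).
x_unc = -4/(2*8) = -0.25
Check: 3*-0.25 = -0.75 < 12 -- violated!
Step 2: Constraint must be active: 3*x = 12
x* = 12/3 = 4.0
lambda = (2*8*4.0 + 4)/3 = 22.6667
Step 3: Compute optimal value.
f(x*) = 8*4.0^2 + 4*4.0 = 144.0


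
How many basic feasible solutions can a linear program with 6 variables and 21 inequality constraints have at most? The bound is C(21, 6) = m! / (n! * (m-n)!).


Each vertex corresponds to some choice of n active constraints out of m, so the number of vertices is at most C(m, n) = m! / (n!(m-n)!).
m = 21, n = 6
Numerator: 21 * 20 * 19 * 18 * 17 * 16
Denominator: 6! = 720
C(21, 6) = 54264


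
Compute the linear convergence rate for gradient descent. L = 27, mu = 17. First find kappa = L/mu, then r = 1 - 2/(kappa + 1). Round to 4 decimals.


Step 1: Compute the condition number.
kappa = L/mu = 27/17 = 1.5882
Step 2: Compute the convergence rate.
r = 1 - 2/(kappa + 1) = 1 - 2*mu/(L + mu) = (L - mu)/(L + mu) = 10/44 = 0.2273


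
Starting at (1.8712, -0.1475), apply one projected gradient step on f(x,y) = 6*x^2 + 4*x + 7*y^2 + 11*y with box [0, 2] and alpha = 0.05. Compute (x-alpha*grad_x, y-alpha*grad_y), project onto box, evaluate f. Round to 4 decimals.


Step 1: Compute gradient at (1.8712, -0.1475).
grad_x = 2*6*1.8712 + 4 = 26.4544
grad_y = 2*7*-0.1475 + 11 = 8.935
Step 2: Gradient step.
x_raw = 1.8712 - 0.05*26.4544 = 0.5485
y_raw = -0.1475 - 0.05*8.935 = -0.5943
Step 3: Project onto [0, 2].
x_proj = clip(0.5485) = 0.5485
y_proj = clip(-0.5943) = 0.0
Step 4: Evaluate f.
f(0.5485, 0.0) = 3.9989


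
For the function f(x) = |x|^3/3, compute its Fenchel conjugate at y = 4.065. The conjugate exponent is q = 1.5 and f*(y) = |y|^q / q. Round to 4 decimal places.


The conjugate exponent q satisfies 1/p + 1/q = 1.
p = 3, so q = 3/(3 - 1) = 1.5
|y|^q = 4.065^1.5 = 8.1958
f*(4.065) = 8.1958 / 1.5 = 5.4639


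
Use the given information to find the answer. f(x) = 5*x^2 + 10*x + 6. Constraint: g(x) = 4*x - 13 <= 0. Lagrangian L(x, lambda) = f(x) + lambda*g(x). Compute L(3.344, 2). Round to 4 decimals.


Step 1: Evaluate f(x).
f(3.344) = 5*3.344^2 + 10*3.344 + 6 = 95.3517
Step 2: Evaluate g(x).
g(3.344) = 4*3.344 - 13 = 0.376
Step 3: Compute Lagrangian.
L = 95.3517 + 2*0.376 = 96.1037


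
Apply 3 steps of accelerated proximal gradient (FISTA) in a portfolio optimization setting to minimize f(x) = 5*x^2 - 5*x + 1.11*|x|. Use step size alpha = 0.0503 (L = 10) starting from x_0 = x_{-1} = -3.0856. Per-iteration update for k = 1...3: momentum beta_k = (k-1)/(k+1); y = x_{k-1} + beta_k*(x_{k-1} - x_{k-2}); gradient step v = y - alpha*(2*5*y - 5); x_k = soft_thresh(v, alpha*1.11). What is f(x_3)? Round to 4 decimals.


FISTA on f(x) = 5*x^2 - 5*x + 1.11*|x|
L = 10, alpha = 0.0503
Iteration 1: beta = 0.0, y = -3.0856 + 0.0*(-3.0856 + 3.0856) = -3.0856
  grad(y) = -35.856, v = y - alpha*grad = -1.282
  prox(v) = soft_thresh(-1.282, 0.0558) = -1.2262
Iteration 2: beta = 0.3333, y = -1.2262 + 0.3333*(-1.2262 + 3.0856) = -0.6064
  grad(y) = -11.0641, v = y - alpha*grad = -0.0499
  prox(v) = soft_thresh(-0.0499, 0.0558) = 0.0
Iteration 3: beta = 0.5, y = 0.0 + 0.5*(0.0 + 1.2262) = 0.6131
  grad(y) = 1.1311, v = y - alpha*grad = 0.5562
  prox(v) = soft_thresh(0.5562, 0.0558) = 0.5004
f(x_3) = 5*0.5004^2 - 5*0.5004 + 1.11*|0.5004| = -0.6946
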